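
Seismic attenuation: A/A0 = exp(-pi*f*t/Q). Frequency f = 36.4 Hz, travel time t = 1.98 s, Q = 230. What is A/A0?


pi*f*t/Q = pi*36.4*1.98/230 = 0.984439
A/A0 = exp(-0.984439) = 0.373649

0.373649


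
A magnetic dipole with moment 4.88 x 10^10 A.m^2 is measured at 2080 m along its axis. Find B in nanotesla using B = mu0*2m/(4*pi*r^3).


m = 4.88 x 10^10 = 48800000000 A.m^2
2m = 97600000000 A.m^2
r^3 = 2080^3 = 8998912000
B = (4pi*10^-7) * 97600000000 / (4*pi * 8998912000) * 1e9
= 122647.777196 / 113083663318.0 * 1e9
= 1084.5756 nT

1084.5756


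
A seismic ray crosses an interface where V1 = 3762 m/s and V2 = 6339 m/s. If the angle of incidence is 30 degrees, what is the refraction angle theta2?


sin(theta1) = sin(30 deg) = 0.5
sin(theta2) = V2/V1 * sin(theta1) = 6339/3762 * 0.5 = 0.842504
theta2 = arcsin(0.842504) = 57.4055 degrees

57.4055


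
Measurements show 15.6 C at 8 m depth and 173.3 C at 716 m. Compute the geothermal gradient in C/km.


dT = 173.3 - 15.6 = 157.7 C
dz = 716 - 8 = 708 m
gradient = dT/dz * 1000 = 157.7/708 * 1000 = 222.7401 C/km

222.7401


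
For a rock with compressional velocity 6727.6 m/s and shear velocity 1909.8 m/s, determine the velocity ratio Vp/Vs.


Vp/Vs = 6727.6 / 1909.8
= 3.5227

3.5227


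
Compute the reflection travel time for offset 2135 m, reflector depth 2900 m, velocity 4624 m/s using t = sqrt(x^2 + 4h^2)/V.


x^2 + 4h^2 = 2135^2 + 4*2900^2 = 4558225 + 33640000 = 38198225
sqrt(38198225) = 6180.4713
t = 6180.4713 / 4624 = 1.3366 s

1.3366


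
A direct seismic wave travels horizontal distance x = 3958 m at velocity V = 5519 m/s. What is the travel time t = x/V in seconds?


t = x / V
= 3958 / 5519
= 0.7172 s

0.7172


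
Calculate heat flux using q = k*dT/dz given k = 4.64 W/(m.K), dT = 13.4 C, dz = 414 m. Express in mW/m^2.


q = k * dT / dz * 1000
= 4.64 * 13.4 / 414 * 1000
= 0.150184 * 1000
= 150.1836 mW/m^2

150.1836


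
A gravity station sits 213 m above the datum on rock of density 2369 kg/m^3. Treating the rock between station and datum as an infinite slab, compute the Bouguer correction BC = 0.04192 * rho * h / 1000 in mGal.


BC = 0.04192 * rho * h / 1000
= 0.04192 * 2369 * 213 / 1000
= 21.1527 mGal

21.1527


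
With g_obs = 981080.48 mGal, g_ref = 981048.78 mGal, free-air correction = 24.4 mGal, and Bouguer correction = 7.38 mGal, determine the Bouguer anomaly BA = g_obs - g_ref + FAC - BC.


BA = g_obs - g_ref + FAC - BC
= 981080.48 - 981048.78 + 24.4 - 7.38
= 48.72 mGal

48.72


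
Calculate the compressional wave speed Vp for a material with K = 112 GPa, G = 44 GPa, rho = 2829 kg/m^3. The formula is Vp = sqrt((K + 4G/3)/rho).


First compute the effective modulus:
K + 4G/3 = 112e9 + 4*44e9/3 = 170666666666.67 Pa
Then divide by density:
170666666666.67 / 2829 = 60327559.7973 Pa/(kg/m^3)
Take the square root:
Vp = sqrt(60327559.7973) = 7767.08 m/s

7767.08


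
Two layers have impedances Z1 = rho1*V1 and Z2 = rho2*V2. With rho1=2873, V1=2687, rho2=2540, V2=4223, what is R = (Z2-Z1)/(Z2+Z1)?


Z1 = 2873 * 2687 = 7719751
Z2 = 2540 * 4223 = 10726420
R = (10726420 - 7719751) / (10726420 + 7719751) = 3006669 / 18446171 = 0.163

0.163


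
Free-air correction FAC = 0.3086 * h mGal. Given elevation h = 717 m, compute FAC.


FAC = 0.3086 * h
= 0.3086 * 717
= 221.2662 mGal

221.2662


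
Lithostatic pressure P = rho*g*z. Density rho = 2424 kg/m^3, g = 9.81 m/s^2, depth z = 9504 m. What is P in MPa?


P = rho * g * z / 1e6
= 2424 * 9.81 * 9504 / 1e6
= 225999797.76 / 1e6
= 225.9998 MPa

225.9998


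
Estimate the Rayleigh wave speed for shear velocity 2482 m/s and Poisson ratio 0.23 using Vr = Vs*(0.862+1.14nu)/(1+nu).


Numerator factor = 0.862 + 1.14*0.23 = 1.1242
Denominator = 1 + 0.23 = 1.23
Vr = 2482 * 1.1242 / 1.23 = 2268.51 m/s

2268.51


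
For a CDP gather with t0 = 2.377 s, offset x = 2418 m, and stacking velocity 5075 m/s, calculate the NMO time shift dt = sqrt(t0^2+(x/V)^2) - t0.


x/Vnmo = 2418/5075 = 0.476453
(x/Vnmo)^2 = 0.227008
t0^2 = 5.650129
sqrt(5.650129 + 0.227008) = 2.424281
dt = 2.424281 - 2.377 = 0.047281

0.047281


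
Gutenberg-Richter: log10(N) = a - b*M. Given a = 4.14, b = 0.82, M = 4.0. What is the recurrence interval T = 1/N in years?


log10(N) = 4.14 - 0.82*4.0 = 0.86
N = 10^0.86 = 7.24436
T = 1/N = 1/7.24436 = 0.138 years

0.138


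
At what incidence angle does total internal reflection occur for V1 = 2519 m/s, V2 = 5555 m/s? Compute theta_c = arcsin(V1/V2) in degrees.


V1/V2 = 2519/5555 = 0.453465
theta_c = arcsin(0.453465) = 26.9662 degrees

26.9662


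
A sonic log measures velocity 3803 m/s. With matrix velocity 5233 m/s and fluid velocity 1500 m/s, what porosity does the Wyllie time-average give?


1/V - 1/Vm = 1/3803 - 1/5233 = 7.186e-05
1/Vf - 1/Vm = 1/1500 - 1/5233 = 0.00047557
phi = 7.186e-05 / 0.00047557 = 0.1511

0.1511


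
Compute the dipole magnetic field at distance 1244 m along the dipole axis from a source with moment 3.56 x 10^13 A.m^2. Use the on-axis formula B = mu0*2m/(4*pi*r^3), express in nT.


m = 3.56 x 10^13 = 35600000000000 A.m^2
2m = 71200000000000 A.m^2
r^3 = 1244^3 = 1925134784
B = (4pi*10^-7) * 71200000000000 / (4*pi * 1925134784) * 1e9
= 89472558.774237 / 24191957178.34 * 1e9
= 3698442.3424 nT

3698442.3424


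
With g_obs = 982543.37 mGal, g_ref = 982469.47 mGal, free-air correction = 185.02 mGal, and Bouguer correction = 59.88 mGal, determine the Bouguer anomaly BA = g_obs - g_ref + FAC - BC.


BA = g_obs - g_ref + FAC - BC
= 982543.37 - 982469.47 + 185.02 - 59.88
= 199.04 mGal

199.04


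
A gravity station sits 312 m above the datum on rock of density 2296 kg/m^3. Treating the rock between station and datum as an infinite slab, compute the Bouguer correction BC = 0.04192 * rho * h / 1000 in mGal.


BC = 0.04192 * rho * h / 1000
= 0.04192 * 2296 * 312 / 1000
= 30.0295 mGal

30.0295


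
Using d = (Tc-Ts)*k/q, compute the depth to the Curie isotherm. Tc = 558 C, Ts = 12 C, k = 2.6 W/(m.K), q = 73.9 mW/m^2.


T_Curie - T_surf = 558 - 12 = 546 C
Convert q to W/m^2: 73.9 mW/m^2 = 0.0739 W/m^2
d = 546 * 2.6 / 0.0739 = 19209.74 m

19209.74


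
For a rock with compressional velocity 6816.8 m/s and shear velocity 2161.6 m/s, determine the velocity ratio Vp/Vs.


Vp/Vs = 6816.8 / 2161.6
= 3.1536

3.1536


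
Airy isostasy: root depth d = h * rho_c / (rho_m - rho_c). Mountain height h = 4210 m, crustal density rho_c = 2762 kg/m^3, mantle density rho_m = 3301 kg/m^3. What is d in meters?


rho_m - rho_c = 3301 - 2762 = 539
d = 4210 * 2762 / 539
= 11628020 / 539
= 21573.32 m

21573.32


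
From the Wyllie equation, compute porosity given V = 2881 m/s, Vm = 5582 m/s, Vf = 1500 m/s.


1/V - 1/Vm = 1/2881 - 1/5582 = 0.00016795
1/Vf - 1/Vm = 1/1500 - 1/5582 = 0.00048752
phi = 0.00016795 / 0.00048752 = 0.3445

0.3445


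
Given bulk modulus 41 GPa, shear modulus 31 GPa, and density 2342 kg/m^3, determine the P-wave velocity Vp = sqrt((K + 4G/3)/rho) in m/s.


First compute the effective modulus:
K + 4G/3 = 41e9 + 4*31e9/3 = 82333333333.33 Pa
Then divide by density:
82333333333.33 / 2342 = 35155138.0586 Pa/(kg/m^3)
Take the square root:
Vp = sqrt(35155138.0586) = 5929.18 m/s

5929.18


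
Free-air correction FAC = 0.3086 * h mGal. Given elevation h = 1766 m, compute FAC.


FAC = 0.3086 * h
= 0.3086 * 1766
= 544.9876 mGal

544.9876


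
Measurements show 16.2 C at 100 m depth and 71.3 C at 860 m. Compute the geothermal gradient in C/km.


dT = 71.3 - 16.2 = 55.1 C
dz = 860 - 100 = 760 m
gradient = dT/dz * 1000 = 55.1/760 * 1000 = 72.5 C/km

72.5


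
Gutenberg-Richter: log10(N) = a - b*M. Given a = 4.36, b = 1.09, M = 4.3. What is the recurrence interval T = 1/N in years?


log10(N) = 4.36 - 1.09*4.3 = -0.327
N = 10^-0.327 = 0.470977
T = 1/N = 1/0.470977 = 2.1232 years

2.1232


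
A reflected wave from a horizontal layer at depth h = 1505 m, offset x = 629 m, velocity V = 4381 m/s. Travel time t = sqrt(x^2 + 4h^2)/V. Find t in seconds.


x^2 + 4h^2 = 629^2 + 4*1505^2 = 395641 + 9060100 = 9455741
sqrt(9455741) = 3075.0189
t = 3075.0189 / 4381 = 0.7019 s

0.7019


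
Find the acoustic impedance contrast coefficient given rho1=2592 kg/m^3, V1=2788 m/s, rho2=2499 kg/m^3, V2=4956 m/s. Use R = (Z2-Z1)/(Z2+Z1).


Z1 = 2592 * 2788 = 7226496
Z2 = 2499 * 4956 = 12385044
R = (12385044 - 7226496) / (12385044 + 7226496) = 5158548 / 19611540 = 0.263

0.263


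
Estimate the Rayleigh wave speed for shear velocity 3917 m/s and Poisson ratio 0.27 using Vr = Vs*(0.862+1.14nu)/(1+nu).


Numerator factor = 0.862 + 1.14*0.27 = 1.1698
Denominator = 1 + 0.27 = 1.27
Vr = 3917 * 1.1698 / 1.27 = 3607.96 m/s

3607.96


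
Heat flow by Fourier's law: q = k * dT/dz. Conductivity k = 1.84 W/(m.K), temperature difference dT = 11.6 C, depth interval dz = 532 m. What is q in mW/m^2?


q = k * dT / dz * 1000
= 1.84 * 11.6 / 532 * 1000
= 0.04012 * 1000
= 40.1203 mW/m^2

40.1203


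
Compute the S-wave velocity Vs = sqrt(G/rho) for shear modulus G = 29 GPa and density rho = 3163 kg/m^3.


Convert G to Pa: G = 29e9 Pa
Compute G/rho = 29e9 / 3163 = 9168510.9074
Vs = sqrt(9168510.9074) = 3027.95 m/s

3027.95


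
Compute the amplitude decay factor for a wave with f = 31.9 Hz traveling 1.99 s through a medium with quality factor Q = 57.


pi*f*t/Q = pi*31.9*1.99/57 = 3.498797
A/A0 = exp(-3.498797) = 0.030234

0.030234


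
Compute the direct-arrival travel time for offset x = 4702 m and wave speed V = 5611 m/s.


t = x / V
= 4702 / 5611
= 0.838 s

0.838


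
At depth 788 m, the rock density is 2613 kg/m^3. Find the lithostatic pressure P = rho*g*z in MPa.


P = rho * g * z / 1e6
= 2613 * 9.81 * 788 / 1e6
= 20199221.64 / 1e6
= 20.1992 MPa

20.1992


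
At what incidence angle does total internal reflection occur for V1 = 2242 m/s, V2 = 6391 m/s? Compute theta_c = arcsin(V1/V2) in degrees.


V1/V2 = 2242/6391 = 0.350806
theta_c = arcsin(0.350806) = 20.5366 degrees

20.5366


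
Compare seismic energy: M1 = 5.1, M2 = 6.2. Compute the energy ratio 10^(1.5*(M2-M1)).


M2 - M1 = 6.2 - 5.1 = 1.1
1.5 * 1.1 = 1.65
ratio = 10^1.65 = 44.67

44.67


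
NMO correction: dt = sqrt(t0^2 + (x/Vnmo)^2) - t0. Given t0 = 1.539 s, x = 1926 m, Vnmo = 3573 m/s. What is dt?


x/Vnmo = 1926/3573 = 0.539043
(x/Vnmo)^2 = 0.290567
t0^2 = 2.368521
sqrt(2.368521 + 0.290567) = 1.630671
dt = 1.630671 - 1.539 = 0.091671

0.091671


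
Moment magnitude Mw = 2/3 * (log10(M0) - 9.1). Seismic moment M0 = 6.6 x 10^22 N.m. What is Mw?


log10(M0) = log10(6.6 x 10^22) = 22.8195
Mw = 2/3 * (22.8195 - 9.1)
= 2/3 * 13.7195
= 9.15

9.15


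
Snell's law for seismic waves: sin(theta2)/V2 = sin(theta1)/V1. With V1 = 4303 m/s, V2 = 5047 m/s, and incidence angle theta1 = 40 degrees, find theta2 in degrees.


sin(theta1) = sin(40 deg) = 0.642788
sin(theta2) = V2/V1 * sin(theta1) = 5047/4303 * 0.642788 = 0.753927
theta2 = arcsin(0.753927) = 48.9317 degrees

48.9317


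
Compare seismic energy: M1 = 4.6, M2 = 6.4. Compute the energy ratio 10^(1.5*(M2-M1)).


M2 - M1 = 6.4 - 4.6 = 1.8
1.5 * 1.8 = 2.7
ratio = 10^2.7 = 501.19

501.19


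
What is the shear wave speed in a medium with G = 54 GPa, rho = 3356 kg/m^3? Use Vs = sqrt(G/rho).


Convert G to Pa: G = 54e9 Pa
Compute G/rho = 54e9 / 3356 = 16090584.0286
Vs = sqrt(16090584.0286) = 4011.31 m/s

4011.31


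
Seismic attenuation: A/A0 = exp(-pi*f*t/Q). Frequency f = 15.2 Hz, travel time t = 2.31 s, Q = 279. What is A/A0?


pi*f*t/Q = pi*15.2*2.31/279 = 0.395368
A/A0 = exp(-0.395368) = 0.673432

0.673432


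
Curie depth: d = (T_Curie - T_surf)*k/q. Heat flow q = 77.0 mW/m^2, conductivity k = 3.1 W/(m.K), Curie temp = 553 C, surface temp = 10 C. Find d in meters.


T_Curie - T_surf = 553 - 10 = 543 C
Convert q to W/m^2: 77.0 mW/m^2 = 0.077 W/m^2
d = 543 * 3.1 / 0.077 = 21861.04 m

21861.04


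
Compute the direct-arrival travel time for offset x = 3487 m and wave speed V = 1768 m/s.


t = x / V
= 3487 / 1768
= 1.9723 s

1.9723


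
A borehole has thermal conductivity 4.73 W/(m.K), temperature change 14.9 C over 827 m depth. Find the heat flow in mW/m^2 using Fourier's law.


q = k * dT / dz * 1000
= 4.73 * 14.9 / 827 * 1000
= 0.08522 * 1000
= 85.2201 mW/m^2

85.2201


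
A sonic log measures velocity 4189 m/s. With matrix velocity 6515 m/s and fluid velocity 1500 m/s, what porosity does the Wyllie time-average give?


1/V - 1/Vm = 1/4189 - 1/6515 = 8.523e-05
1/Vf - 1/Vm = 1/1500 - 1/6515 = 0.00051317
phi = 8.523e-05 / 0.00051317 = 0.1661

0.1661


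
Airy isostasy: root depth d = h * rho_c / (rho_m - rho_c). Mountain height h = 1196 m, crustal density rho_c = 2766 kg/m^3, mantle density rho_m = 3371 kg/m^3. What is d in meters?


rho_m - rho_c = 3371 - 2766 = 605
d = 1196 * 2766 / 605
= 3308136 / 605
= 5467.99 m

5467.99


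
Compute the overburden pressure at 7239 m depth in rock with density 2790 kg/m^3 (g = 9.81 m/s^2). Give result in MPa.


P = rho * g * z / 1e6
= 2790 * 9.81 * 7239 / 1e6
= 198130706.1 / 1e6
= 198.1307 MPa

198.1307


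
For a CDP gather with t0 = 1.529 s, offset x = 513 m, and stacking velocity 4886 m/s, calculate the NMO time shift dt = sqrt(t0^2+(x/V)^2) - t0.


x/Vnmo = 513/4886 = 0.104994
(x/Vnmo)^2 = 0.011024
t0^2 = 2.337841
sqrt(2.337841 + 0.011024) = 1.532601
dt = 1.532601 - 1.529 = 0.003601

0.003601


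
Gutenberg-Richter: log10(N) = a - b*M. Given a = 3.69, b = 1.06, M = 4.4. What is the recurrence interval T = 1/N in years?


log10(N) = 3.69 - 1.06*4.4 = -0.974
N = 10^-0.974 = 0.10617
T = 1/N = 1/0.10617 = 9.4189 years

9.4189


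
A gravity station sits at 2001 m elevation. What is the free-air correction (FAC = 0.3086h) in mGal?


FAC = 0.3086 * h
= 0.3086 * 2001
= 617.5086 mGal

617.5086


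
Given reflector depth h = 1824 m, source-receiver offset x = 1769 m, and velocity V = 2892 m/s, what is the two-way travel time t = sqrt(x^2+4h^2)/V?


x^2 + 4h^2 = 1769^2 + 4*1824^2 = 3129361 + 13307904 = 16437265
sqrt(16437265) = 4054.2897
t = 4054.2897 / 2892 = 1.4019 s

1.4019


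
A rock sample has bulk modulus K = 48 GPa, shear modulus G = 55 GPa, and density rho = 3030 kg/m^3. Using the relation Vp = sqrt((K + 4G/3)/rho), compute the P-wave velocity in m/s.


First compute the effective modulus:
K + 4G/3 = 48e9 + 4*55e9/3 = 121333333333.33 Pa
Then divide by density:
121333333333.33 / 3030 = 40044004.4004 Pa/(kg/m^3)
Take the square root:
Vp = sqrt(40044004.4004) = 6328.03 m/s

6328.03


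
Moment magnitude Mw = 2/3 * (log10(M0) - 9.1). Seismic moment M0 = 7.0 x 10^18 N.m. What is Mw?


log10(M0) = log10(7.0 x 10^18) = 18.8451
Mw = 2/3 * (18.8451 - 9.1)
= 2/3 * 9.7451
= 6.5

6.5


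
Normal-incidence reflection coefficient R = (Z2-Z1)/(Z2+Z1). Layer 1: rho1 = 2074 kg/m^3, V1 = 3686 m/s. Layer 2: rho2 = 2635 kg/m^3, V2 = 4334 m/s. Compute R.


Z1 = 2074 * 3686 = 7644764
Z2 = 2635 * 4334 = 11420090
R = (11420090 - 7644764) / (11420090 + 7644764) = 3775326 / 19064854 = 0.198

0.198


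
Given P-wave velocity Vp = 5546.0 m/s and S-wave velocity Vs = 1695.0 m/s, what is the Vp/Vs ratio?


Vp/Vs = 5546.0 / 1695.0
= 3.272

3.272


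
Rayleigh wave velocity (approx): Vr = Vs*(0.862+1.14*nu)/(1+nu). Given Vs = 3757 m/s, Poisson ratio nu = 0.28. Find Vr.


Numerator factor = 0.862 + 1.14*0.28 = 1.1812
Denominator = 1 + 0.28 = 1.28
Vr = 3757 * 1.1812 / 1.28 = 3467.01 m/s

3467.01


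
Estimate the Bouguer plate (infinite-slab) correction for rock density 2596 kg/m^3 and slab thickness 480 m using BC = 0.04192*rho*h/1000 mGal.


BC = 0.04192 * rho * h / 1000
= 0.04192 * 2596 * 480 / 1000
= 52.2357 mGal

52.2357


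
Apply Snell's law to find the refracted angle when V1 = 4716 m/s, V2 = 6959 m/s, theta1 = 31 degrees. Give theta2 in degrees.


sin(theta1) = sin(31 deg) = 0.515038
sin(theta2) = V2/V1 * sin(theta1) = 6959/4716 * 0.515038 = 0.759998
theta2 = arcsin(0.759998) = 49.464 degrees

49.464


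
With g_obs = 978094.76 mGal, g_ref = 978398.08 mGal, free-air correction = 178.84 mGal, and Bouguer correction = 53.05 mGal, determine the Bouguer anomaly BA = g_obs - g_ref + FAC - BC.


BA = g_obs - g_ref + FAC - BC
= 978094.76 - 978398.08 + 178.84 - 53.05
= -177.53 mGal

-177.53


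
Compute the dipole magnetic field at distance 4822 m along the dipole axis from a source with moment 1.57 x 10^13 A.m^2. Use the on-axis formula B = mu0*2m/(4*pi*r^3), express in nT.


m = 1.57 x 10^13 = 15700000000000 A.m^2
2m = 31400000000000 A.m^2
r^3 = 4822^3 = 112119620248
B = (4pi*10^-7) * 31400000000000 / (4*pi * 112119620248) * 1e9
= 39458403.729088 / 1408936701177.58 * 1e9
= 28005.803 nT

28005.803


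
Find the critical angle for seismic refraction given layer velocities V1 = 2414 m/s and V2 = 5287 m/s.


V1/V2 = 2414/5287 = 0.456592
theta_c = arcsin(0.456592) = 27.1674 degrees

27.1674


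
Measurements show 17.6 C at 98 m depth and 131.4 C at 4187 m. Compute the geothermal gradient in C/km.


dT = 131.4 - 17.6 = 113.8 C
dz = 4187 - 98 = 4089 m
gradient = dT/dz * 1000 = 113.8/4089 * 1000 = 27.8308 C/km

27.8308


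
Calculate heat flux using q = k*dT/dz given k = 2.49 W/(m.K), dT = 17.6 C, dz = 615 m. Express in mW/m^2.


q = k * dT / dz * 1000
= 2.49 * 17.6 / 615 * 1000
= 0.071259 * 1000
= 71.2585 mW/m^2

71.2585


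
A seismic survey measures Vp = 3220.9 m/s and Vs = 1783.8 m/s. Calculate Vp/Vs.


Vp/Vs = 3220.9 / 1783.8
= 1.8056

1.8056


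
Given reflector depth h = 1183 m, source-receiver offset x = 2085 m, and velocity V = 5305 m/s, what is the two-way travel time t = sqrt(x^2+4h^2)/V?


x^2 + 4h^2 = 2085^2 + 4*1183^2 = 4347225 + 5597956 = 9945181
sqrt(9945181) = 3153.5981
t = 3153.5981 / 5305 = 0.5945 s

0.5945


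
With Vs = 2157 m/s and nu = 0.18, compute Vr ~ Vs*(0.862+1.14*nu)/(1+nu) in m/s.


Numerator factor = 0.862 + 1.14*0.18 = 1.0672
Denominator = 1 + 0.18 = 1.18
Vr = 2157 * 1.0672 / 1.18 = 1950.81 m/s

1950.81


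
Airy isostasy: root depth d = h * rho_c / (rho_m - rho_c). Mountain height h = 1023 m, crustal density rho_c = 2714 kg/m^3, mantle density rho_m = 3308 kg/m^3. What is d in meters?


rho_m - rho_c = 3308 - 2714 = 594
d = 1023 * 2714 / 594
= 2776422 / 594
= 4674.11 m

4674.11


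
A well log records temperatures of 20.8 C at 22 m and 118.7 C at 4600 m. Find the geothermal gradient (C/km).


dT = 118.7 - 20.8 = 97.9 C
dz = 4600 - 22 = 4578 m
gradient = dT/dz * 1000 = 97.9/4578 * 1000 = 21.3849 C/km

21.3849


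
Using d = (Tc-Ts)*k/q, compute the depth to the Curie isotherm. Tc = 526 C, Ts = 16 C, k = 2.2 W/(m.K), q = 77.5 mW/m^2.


T_Curie - T_surf = 526 - 16 = 510 C
Convert q to W/m^2: 77.5 mW/m^2 = 0.0775 W/m^2
d = 510 * 2.2 / 0.0775 = 14477.42 m

14477.42


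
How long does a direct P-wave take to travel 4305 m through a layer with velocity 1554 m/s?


t = x / V
= 4305 / 1554
= 2.7703 s

2.7703


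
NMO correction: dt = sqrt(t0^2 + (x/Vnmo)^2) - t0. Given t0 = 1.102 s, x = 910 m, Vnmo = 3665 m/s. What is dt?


x/Vnmo = 910/3665 = 0.248295
(x/Vnmo)^2 = 0.06165
t0^2 = 1.214404
sqrt(1.214404 + 0.06165) = 1.129626
dt = 1.129626 - 1.102 = 0.027626

0.027626


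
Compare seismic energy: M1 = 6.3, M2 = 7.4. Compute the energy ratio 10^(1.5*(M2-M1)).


M2 - M1 = 7.4 - 6.3 = 1.1
1.5 * 1.1 = 1.65
ratio = 10^1.65 = 44.67

44.67


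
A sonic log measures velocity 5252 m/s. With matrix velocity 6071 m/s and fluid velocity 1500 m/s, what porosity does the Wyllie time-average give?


1/V - 1/Vm = 1/5252 - 1/6071 = 2.569e-05
1/Vf - 1/Vm = 1/1500 - 1/6071 = 0.00050195
phi = 2.569e-05 / 0.00050195 = 0.0512

0.0512


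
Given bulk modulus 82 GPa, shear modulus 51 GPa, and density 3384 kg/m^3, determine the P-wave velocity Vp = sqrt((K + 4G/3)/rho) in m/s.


First compute the effective modulus:
K + 4G/3 = 82e9 + 4*51e9/3 = 150000000000.0 Pa
Then divide by density:
150000000000.0 / 3384 = 44326241.1348 Pa/(kg/m^3)
Take the square root:
Vp = sqrt(44326241.1348) = 6657.8 m/s

6657.8


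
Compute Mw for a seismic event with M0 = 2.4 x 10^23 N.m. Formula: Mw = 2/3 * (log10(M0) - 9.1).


log10(M0) = log10(2.4 x 10^23) = 23.3802
Mw = 2/3 * (23.3802 - 9.1)
= 2/3 * 14.2802
= 9.52

9.52


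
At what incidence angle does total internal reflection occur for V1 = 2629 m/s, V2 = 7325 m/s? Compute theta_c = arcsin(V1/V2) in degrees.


V1/V2 = 2629/7325 = 0.358908
theta_c = arcsin(0.358908) = 21.0331 degrees

21.0331


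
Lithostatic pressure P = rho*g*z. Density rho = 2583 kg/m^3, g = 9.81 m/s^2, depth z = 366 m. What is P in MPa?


P = rho * g * z / 1e6
= 2583 * 9.81 * 366 / 1e6
= 9274158.18 / 1e6
= 9.2742 MPa

9.2742


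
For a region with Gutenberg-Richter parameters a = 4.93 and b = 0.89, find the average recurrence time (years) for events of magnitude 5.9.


log10(N) = 4.93 - 0.89*5.9 = -0.321
N = 10^-0.321 = 0.477529
T = 1/N = 1/0.477529 = 2.0941 years

2.0941


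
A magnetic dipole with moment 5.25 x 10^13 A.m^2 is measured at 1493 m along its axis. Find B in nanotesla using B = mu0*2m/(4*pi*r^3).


m = 5.25 x 10^13 = 52500000000000 A.m^2
2m = 105000000000000 A.m^2
r^3 = 1493^3 = 3327970157
B = (4pi*10^-7) * 105000000000000 / (4*pi * 3327970157) * 1e9
= 131946891.450771 / 41820506386.39 * 1e9
= 3155076.3693 nT

3155076.3693


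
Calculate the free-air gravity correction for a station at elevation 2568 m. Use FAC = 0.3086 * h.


FAC = 0.3086 * h
= 0.3086 * 2568
= 792.4848 mGal

792.4848


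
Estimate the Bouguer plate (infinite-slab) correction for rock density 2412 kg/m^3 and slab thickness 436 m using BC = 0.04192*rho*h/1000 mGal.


BC = 0.04192 * rho * h / 1000
= 0.04192 * 2412 * 436 / 1000
= 44.0844 mGal

44.0844


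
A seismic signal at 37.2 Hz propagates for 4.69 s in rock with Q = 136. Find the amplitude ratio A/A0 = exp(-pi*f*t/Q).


pi*f*t/Q = pi*37.2*4.69/136 = 4.030201
A/A0 = exp(-4.030201) = 0.017771

0.017771


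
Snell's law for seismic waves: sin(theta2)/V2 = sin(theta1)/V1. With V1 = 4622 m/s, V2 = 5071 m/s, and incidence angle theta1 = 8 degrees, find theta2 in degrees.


sin(theta1) = sin(8 deg) = 0.139173
sin(theta2) = V2/V1 * sin(theta1) = 5071/4622 * 0.139173 = 0.152693
theta2 = arcsin(0.152693) = 8.783 degrees

8.783


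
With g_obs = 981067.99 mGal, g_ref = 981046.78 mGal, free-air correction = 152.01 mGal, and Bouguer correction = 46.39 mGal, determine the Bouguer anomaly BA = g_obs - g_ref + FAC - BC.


BA = g_obs - g_ref + FAC - BC
= 981067.99 - 981046.78 + 152.01 - 46.39
= 126.83 mGal

126.83


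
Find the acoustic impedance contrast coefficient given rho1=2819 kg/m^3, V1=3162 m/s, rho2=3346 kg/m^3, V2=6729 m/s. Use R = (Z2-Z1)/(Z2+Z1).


Z1 = 2819 * 3162 = 8913678
Z2 = 3346 * 6729 = 22515234
R = (22515234 - 8913678) / (22515234 + 8913678) = 13601556 / 31428912 = 0.4328

0.4328


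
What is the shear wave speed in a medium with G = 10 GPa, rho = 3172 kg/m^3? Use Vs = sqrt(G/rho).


Convert G to Pa: G = 10e9 Pa
Compute G/rho = 10e9 / 3172 = 3152585.1198
Vs = sqrt(3152585.1198) = 1775.55 m/s

1775.55


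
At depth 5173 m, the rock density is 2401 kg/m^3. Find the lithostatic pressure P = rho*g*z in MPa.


P = rho * g * z / 1e6
= 2401 * 9.81 * 5173 / 1e6
= 121843859.13 / 1e6
= 121.8439 MPa

121.8439


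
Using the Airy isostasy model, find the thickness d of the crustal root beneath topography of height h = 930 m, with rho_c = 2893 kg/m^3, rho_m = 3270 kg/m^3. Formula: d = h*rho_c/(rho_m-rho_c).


rho_m - rho_c = 3270 - 2893 = 377
d = 930 * 2893 / 377
= 2690490 / 377
= 7136.58 m

7136.58


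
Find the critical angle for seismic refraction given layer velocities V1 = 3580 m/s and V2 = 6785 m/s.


V1/V2 = 3580/6785 = 0.527634
theta_c = arcsin(0.527634) = 31.8458 degrees

31.8458


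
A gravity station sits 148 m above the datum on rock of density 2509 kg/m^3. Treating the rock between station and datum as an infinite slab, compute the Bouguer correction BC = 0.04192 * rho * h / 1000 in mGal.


BC = 0.04192 * rho * h / 1000
= 0.04192 * 2509 * 148 / 1000
= 15.5662 mGal

15.5662


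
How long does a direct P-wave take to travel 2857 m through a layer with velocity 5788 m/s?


t = x / V
= 2857 / 5788
= 0.4936 s

0.4936


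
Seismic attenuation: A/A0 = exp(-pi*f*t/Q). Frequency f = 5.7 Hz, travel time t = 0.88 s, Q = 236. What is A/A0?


pi*f*t/Q = pi*5.7*0.88/236 = 0.066772
A/A0 = exp(-0.066772) = 0.935408

0.935408


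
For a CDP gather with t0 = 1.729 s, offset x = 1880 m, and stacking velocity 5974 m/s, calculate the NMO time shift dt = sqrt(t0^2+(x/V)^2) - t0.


x/Vnmo = 1880/5974 = 0.314697
(x/Vnmo)^2 = 0.099034
t0^2 = 2.989441
sqrt(2.989441 + 0.099034) = 1.757406
dt = 1.757406 - 1.729 = 0.028406

0.028406


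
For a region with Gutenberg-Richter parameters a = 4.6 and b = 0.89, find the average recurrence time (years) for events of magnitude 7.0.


log10(N) = 4.6 - 0.89*7.0 = -1.63
N = 10^-1.63 = 0.023442
T = 1/N = 1/0.023442 = 42.658 years

42.658


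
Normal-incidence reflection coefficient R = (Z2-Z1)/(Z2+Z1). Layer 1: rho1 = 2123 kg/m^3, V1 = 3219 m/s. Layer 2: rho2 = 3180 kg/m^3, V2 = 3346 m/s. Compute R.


Z1 = 2123 * 3219 = 6833937
Z2 = 3180 * 3346 = 10640280
R = (10640280 - 6833937) / (10640280 + 6833937) = 3806343 / 17474217 = 0.2178

0.2178


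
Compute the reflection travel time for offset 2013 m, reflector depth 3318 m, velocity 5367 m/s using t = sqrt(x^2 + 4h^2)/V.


x^2 + 4h^2 = 2013^2 + 4*3318^2 = 4052169 + 44036496 = 48088665
sqrt(48088665) = 6934.5991
t = 6934.5991 / 5367 = 1.2921 s

1.2921


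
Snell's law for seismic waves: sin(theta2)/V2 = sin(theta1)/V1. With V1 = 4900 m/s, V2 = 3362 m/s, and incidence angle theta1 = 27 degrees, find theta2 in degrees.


sin(theta1) = sin(27 deg) = 0.45399
sin(theta2) = V2/V1 * sin(theta1) = 3362/4900 * 0.45399 = 0.311493
theta2 = arcsin(0.311493) = 18.1492 degrees

18.1492


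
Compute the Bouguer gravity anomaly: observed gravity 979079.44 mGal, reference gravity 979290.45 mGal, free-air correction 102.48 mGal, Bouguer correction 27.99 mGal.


BA = g_obs - g_ref + FAC - BC
= 979079.44 - 979290.45 + 102.48 - 27.99
= -136.52 mGal

-136.52


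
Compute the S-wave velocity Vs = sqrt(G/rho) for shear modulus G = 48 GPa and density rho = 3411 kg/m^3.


Convert G to Pa: G = 48e9 Pa
Compute G/rho = 48e9 / 3411 = 14072119.613
Vs = sqrt(14072119.613) = 3751.28 m/s

3751.28


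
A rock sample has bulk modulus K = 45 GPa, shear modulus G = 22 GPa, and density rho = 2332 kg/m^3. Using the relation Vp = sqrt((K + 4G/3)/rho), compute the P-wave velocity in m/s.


First compute the effective modulus:
K + 4G/3 = 45e9 + 4*22e9/3 = 74333333333.33 Pa
Then divide by density:
74333333333.33 / 2332 = 31875357.3471 Pa/(kg/m^3)
Take the square root:
Vp = sqrt(31875357.3471) = 5645.83 m/s

5645.83


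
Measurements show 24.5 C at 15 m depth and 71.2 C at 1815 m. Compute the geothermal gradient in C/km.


dT = 71.2 - 24.5 = 46.7 C
dz = 1815 - 15 = 1800 m
gradient = dT/dz * 1000 = 46.7/1800 * 1000 = 25.9444 C/km

25.9444


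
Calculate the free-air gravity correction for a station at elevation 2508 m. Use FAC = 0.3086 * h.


FAC = 0.3086 * h
= 0.3086 * 2508
= 773.9688 mGal

773.9688


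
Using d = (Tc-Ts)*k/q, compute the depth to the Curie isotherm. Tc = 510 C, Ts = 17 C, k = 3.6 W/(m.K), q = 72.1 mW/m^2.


T_Curie - T_surf = 510 - 17 = 493 C
Convert q to W/m^2: 72.1 mW/m^2 = 0.0721 W/m^2
d = 493 * 3.6 / 0.0721 = 24615.81 m

24615.81


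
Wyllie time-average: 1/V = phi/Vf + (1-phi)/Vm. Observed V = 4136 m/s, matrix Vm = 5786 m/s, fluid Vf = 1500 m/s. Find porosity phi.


1/V - 1/Vm = 1/4136 - 1/5786 = 6.895e-05
1/Vf - 1/Vm = 1/1500 - 1/5786 = 0.00049384
phi = 6.895e-05 / 0.00049384 = 0.1396

0.1396


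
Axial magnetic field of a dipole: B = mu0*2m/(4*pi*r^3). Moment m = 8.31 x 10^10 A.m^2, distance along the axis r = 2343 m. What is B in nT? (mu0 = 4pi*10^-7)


m = 8.31 x 10^10 = 83100000000 A.m^2
2m = 166200000000 A.m^2
r^3 = 2343^3 = 12862247607
B = (4pi*10^-7) * 166200000000 / (4*pi * 12862247607) * 1e9
= 208853.079611 / 161631770363.22 * 1e9
= 1292.1536 nT

1292.1536


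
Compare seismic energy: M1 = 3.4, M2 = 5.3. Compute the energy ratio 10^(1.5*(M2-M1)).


M2 - M1 = 5.3 - 3.4 = 1.9
1.5 * 1.9 = 2.85
ratio = 10^2.85 = 707.95

707.95


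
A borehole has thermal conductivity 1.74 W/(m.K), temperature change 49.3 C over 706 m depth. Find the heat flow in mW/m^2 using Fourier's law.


q = k * dT / dz * 1000
= 1.74 * 49.3 / 706 * 1000
= 0.121504 * 1000
= 121.5042 mW/m^2

121.5042


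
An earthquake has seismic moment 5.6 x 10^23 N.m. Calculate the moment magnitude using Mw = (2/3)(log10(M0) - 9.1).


log10(M0) = log10(5.6 x 10^23) = 23.7482
Mw = 2/3 * (23.7482 - 9.1)
= 2/3 * 14.6482
= 9.77

9.77


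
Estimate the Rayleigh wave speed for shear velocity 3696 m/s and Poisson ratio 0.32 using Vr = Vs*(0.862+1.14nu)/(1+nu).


Numerator factor = 0.862 + 1.14*0.32 = 1.2268
Denominator = 1 + 0.32 = 1.32
Vr = 3696 * 1.2268 / 1.32 = 3435.04 m/s

3435.04


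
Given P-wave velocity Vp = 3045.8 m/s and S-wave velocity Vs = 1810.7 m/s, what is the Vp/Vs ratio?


Vp/Vs = 3045.8 / 1810.7
= 1.6821

1.6821


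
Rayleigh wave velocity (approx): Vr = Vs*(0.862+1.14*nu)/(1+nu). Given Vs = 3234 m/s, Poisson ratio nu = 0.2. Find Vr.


Numerator factor = 0.862 + 1.14*0.2 = 1.09
Denominator = 1 + 0.2 = 1.2
Vr = 3234 * 1.09 / 1.2 = 2937.55 m/s

2937.55


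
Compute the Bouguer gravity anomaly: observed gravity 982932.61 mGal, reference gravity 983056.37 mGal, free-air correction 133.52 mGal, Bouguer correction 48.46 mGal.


BA = g_obs - g_ref + FAC - BC
= 982932.61 - 983056.37 + 133.52 - 48.46
= -38.7 mGal

-38.7


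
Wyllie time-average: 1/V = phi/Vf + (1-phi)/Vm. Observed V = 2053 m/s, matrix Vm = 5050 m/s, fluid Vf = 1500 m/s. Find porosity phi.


1/V - 1/Vm = 1/2053 - 1/5050 = 0.00028907
1/Vf - 1/Vm = 1/1500 - 1/5050 = 0.00046865
phi = 0.00028907 / 0.00046865 = 0.6168

0.6168


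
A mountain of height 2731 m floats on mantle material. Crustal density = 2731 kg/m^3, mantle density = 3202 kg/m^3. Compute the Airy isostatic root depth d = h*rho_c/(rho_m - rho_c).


rho_m - rho_c = 3202 - 2731 = 471
d = 2731 * 2731 / 471
= 7458361 / 471
= 15835.16 m

15835.16


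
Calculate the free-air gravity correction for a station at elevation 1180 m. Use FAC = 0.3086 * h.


FAC = 0.3086 * h
= 0.3086 * 1180
= 364.148 mGal

364.148


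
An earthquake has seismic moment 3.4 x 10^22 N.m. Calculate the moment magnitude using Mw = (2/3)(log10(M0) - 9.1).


log10(M0) = log10(3.4 x 10^22) = 22.5315
Mw = 2/3 * (22.5315 - 9.1)
= 2/3 * 13.4315
= 8.95

8.95


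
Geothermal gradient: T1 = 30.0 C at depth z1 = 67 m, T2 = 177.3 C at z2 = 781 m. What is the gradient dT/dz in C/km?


dT = 177.3 - 30.0 = 147.3 C
dz = 781 - 67 = 714 m
gradient = dT/dz * 1000 = 147.3/714 * 1000 = 206.3025 C/km

206.3025


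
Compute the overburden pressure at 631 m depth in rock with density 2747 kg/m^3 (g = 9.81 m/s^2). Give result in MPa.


P = rho * g * z / 1e6
= 2747 * 9.81 * 631 / 1e6
= 17004232.17 / 1e6
= 17.0042 MPa

17.0042


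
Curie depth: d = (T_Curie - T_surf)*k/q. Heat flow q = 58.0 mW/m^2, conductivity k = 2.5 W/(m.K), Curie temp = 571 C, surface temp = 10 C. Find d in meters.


T_Curie - T_surf = 571 - 10 = 561 C
Convert q to W/m^2: 58.0 mW/m^2 = 0.058 W/m^2
d = 561 * 2.5 / 0.058 = 24181.03 m

24181.03


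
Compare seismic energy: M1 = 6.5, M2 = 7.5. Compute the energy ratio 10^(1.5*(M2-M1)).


M2 - M1 = 7.5 - 6.5 = 1.0
1.5 * 1.0 = 1.5
ratio = 10^1.5 = 31.62

31.62


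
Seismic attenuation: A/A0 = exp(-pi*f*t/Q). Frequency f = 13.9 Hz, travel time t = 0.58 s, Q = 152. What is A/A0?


pi*f*t/Q = pi*13.9*0.58/152 = 0.166628
A/A0 = exp(-0.166628) = 0.846514

0.846514


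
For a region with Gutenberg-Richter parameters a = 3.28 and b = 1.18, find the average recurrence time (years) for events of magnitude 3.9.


log10(N) = 3.28 - 1.18*3.9 = -1.322
N = 10^-1.322 = 0.047643
T = 1/N = 1/0.047643 = 20.9894 years

20.9894


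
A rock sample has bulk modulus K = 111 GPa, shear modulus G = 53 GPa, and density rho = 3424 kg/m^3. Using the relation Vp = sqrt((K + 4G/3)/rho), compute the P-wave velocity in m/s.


First compute the effective modulus:
K + 4G/3 = 111e9 + 4*53e9/3 = 181666666666.67 Pa
Then divide by density:
181666666666.67 / 3424 = 53056853.5826 Pa/(kg/m^3)
Take the square root:
Vp = sqrt(53056853.5826) = 7284.01 m/s

7284.01


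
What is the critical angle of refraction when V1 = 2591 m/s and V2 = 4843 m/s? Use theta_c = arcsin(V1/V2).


V1/V2 = 2591/4843 = 0.534999
theta_c = arcsin(0.534999) = 32.3438 degrees

32.3438


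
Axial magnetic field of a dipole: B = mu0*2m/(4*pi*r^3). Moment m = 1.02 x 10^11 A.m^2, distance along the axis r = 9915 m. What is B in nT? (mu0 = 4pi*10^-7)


m = 1.02 x 10^11 = 102000000000 A.m^2
2m = 204000000000 A.m^2
r^3 = 9915^3 = 974716135875
B = (4pi*10^-7) * 204000000000 / (4*pi * 974716135875) * 1e9
= 256353.960533 / 12248644207201.32 * 1e9
= 20.9292 nT

20.9292


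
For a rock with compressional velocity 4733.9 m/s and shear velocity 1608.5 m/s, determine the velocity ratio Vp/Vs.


Vp/Vs = 4733.9 / 1608.5
= 2.9431

2.9431


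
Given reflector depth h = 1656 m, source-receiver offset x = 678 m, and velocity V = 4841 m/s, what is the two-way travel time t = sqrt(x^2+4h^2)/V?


x^2 + 4h^2 = 678^2 + 4*1656^2 = 459684 + 10969344 = 11429028
sqrt(11429028) = 3380.6845
t = 3380.6845 / 4841 = 0.6983 s

0.6983


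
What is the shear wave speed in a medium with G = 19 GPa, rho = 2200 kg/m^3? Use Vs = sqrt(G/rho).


Convert G to Pa: G = 19e9 Pa
Compute G/rho = 19e9 / 2200 = 8636363.6364
Vs = sqrt(8636363.6364) = 2938.77 m/s

2938.77


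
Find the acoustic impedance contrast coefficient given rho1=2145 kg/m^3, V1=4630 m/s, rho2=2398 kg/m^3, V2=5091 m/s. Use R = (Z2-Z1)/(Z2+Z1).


Z1 = 2145 * 4630 = 9931350
Z2 = 2398 * 5091 = 12208218
R = (12208218 - 9931350) / (12208218 + 9931350) = 2276868 / 22139568 = 0.1028

0.1028


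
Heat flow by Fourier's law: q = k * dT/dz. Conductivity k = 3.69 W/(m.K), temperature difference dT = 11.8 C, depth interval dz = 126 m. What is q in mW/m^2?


q = k * dT / dz * 1000
= 3.69 * 11.8 / 126 * 1000
= 0.345571 * 1000
= 345.5714 mW/m^2

345.5714


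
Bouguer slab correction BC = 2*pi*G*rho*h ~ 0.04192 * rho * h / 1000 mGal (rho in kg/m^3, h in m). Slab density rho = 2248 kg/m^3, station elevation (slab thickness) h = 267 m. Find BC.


BC = 0.04192 * rho * h / 1000
= 0.04192 * 2248 * 267 / 1000
= 25.1611 mGal

25.1611


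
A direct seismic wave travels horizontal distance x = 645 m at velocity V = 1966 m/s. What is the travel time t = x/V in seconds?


t = x / V
= 645 / 1966
= 0.3281 s

0.3281


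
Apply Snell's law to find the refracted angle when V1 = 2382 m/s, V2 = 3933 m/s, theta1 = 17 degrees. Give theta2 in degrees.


sin(theta1) = sin(17 deg) = 0.292372
sin(theta2) = V2/V1 * sin(theta1) = 3933/2382 * 0.292372 = 0.482745
theta2 = arcsin(0.482745) = 28.8648 degrees

28.8648


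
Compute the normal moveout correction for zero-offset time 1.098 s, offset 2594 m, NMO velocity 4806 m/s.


x/Vnmo = 2594/4806 = 0.539742
(x/Vnmo)^2 = 0.291321
t0^2 = 1.205604
sqrt(1.205604 + 0.291321) = 1.223489
dt = 1.223489 - 1.098 = 0.125489

0.125489


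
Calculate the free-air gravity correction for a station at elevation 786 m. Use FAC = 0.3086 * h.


FAC = 0.3086 * h
= 0.3086 * 786
= 242.5596 mGal

242.5596


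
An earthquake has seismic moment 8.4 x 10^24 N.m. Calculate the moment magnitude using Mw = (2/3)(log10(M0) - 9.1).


log10(M0) = log10(8.4 x 10^24) = 24.9243
Mw = 2/3 * (24.9243 - 9.1)
= 2/3 * 15.8243
= 10.55

10.55


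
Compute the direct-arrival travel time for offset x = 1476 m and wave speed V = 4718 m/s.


t = x / V
= 1476 / 4718
= 0.3128 s

0.3128


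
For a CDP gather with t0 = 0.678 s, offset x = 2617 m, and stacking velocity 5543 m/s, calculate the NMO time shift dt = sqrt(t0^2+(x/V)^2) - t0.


x/Vnmo = 2617/5543 = 0.472127
(x/Vnmo)^2 = 0.222904
t0^2 = 0.459684
sqrt(0.459684 + 0.222904) = 0.826189
dt = 0.826189 - 0.678 = 0.148189

0.148189


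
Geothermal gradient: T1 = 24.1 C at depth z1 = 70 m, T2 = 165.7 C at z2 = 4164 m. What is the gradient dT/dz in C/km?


dT = 165.7 - 24.1 = 141.6 C
dz = 4164 - 70 = 4094 m
gradient = dT/dz * 1000 = 141.6/4094 * 1000 = 34.5872 C/km

34.5872


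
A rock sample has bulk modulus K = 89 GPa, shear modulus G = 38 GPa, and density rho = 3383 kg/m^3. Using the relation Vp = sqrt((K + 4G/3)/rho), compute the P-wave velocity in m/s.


First compute the effective modulus:
K + 4G/3 = 89e9 + 4*38e9/3 = 139666666666.67 Pa
Then divide by density:
139666666666.67 / 3383 = 41284855.6508 Pa/(kg/m^3)
Take the square root:
Vp = sqrt(41284855.6508) = 6425.33 m/s

6425.33


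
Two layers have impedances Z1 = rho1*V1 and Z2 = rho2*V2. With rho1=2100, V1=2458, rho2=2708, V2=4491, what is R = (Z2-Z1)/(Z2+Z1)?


Z1 = 2100 * 2458 = 5161800
Z2 = 2708 * 4491 = 12161628
R = (12161628 - 5161800) / (12161628 + 5161800) = 6999828 / 17323428 = 0.4041

0.4041


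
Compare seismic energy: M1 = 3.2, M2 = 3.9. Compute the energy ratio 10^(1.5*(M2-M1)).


M2 - M1 = 3.9 - 3.2 = 0.7
1.5 * 0.7 = 1.05
ratio = 10^1.05 = 11.22

11.22


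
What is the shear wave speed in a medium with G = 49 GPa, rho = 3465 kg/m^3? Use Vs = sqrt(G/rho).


Convert G to Pa: G = 49e9 Pa
Compute G/rho = 49e9 / 3465 = 14141414.1414
Vs = sqrt(14141414.1414) = 3760.51 m/s

3760.51


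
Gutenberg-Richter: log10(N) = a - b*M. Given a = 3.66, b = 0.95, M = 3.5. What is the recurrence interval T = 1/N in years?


log10(N) = 3.66 - 0.95*3.5 = 0.335
N = 10^0.335 = 2.162719
T = 1/N = 1/2.162719 = 0.4624 years

0.4624


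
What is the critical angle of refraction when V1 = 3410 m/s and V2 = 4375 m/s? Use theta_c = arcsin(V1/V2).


V1/V2 = 3410/4375 = 0.779429
theta_c = arcsin(0.779429) = 51.2083 degrees

51.2083


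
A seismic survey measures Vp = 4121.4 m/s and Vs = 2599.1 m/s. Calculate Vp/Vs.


Vp/Vs = 4121.4 / 2599.1
= 1.5857

1.5857


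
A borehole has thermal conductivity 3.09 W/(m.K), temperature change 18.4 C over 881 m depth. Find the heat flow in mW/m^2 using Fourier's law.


q = k * dT / dz * 1000
= 3.09 * 18.4 / 881 * 1000
= 0.064536 * 1000
= 64.5358 mW/m^2

64.5358


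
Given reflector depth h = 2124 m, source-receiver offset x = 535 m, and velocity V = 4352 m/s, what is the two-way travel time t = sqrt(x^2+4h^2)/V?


x^2 + 4h^2 = 535^2 + 4*2124^2 = 286225 + 18045504 = 18331729
sqrt(18331729) = 4281.5568
t = 4281.5568 / 4352 = 0.9838 s

0.9838


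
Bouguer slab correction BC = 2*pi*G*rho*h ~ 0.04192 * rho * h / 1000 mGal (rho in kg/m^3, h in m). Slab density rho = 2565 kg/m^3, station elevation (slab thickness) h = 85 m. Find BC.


BC = 0.04192 * rho * h / 1000
= 0.04192 * 2565 * 85 / 1000
= 9.1396 mGal

9.1396


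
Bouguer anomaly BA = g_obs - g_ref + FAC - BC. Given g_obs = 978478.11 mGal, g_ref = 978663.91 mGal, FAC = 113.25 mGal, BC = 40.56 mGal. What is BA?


BA = g_obs - g_ref + FAC - BC
= 978478.11 - 978663.91 + 113.25 - 40.56
= -113.11 mGal

-113.11


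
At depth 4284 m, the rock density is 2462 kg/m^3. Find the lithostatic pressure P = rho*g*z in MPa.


P = rho * g * z / 1e6
= 2462 * 9.81 * 4284 / 1e6
= 103468110.48 / 1e6
= 103.4681 MPa

103.4681


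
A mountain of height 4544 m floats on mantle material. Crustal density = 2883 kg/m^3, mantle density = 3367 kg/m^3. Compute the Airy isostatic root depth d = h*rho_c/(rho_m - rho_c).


rho_m - rho_c = 3367 - 2883 = 484
d = 4544 * 2883 / 484
= 13100352 / 484
= 27066.84 m

27066.84
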